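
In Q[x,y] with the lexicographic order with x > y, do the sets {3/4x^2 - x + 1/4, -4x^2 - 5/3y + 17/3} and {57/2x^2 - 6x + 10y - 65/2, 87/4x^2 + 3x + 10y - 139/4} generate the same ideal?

Since reduced Gröbner bases are canonical representatives of ideals under a given ordering, it suffices to compute and compare them.
Buchberger on the first generating set:
f_1 = 3/4x^2 - x + 1/4, LT = x^2.
f_2 = -4x^2 - 5/3y + 17/3, LT = x^2.

S(f_1,f_2): lcm = x^2. S = -4/3x - 5/12y + 7/4.
  leading term x: no divisor's leading term divides it; move -4/3x to the remainder.
  leading term y: no divisor's leading term divides it; move -5/12y to the remainder.
  leading term 1: no divisor's leading term divides it; move 7/4 to the remainder.
  remainder -4/3x - 5/12y + 7/4 ≠ 0; add g_3 = -4/3x - 5/12y + 7/4 to the basis.

S(f_1,g_3): lcm = x^2. S = -5/16xy - 1/48x + 1/3.
  leading term xy: subtract (15/64y)·g_3 from -5/16xy - 1/48x + 1/3 → -1/48x + 25/256y^2 - 105/256y + 1/3
  leading term x: subtract (1/64)·g_3 from -1/48x + 25/256y^2 - 105/256y + 1/3 → 25/256y^2 - 155/384y + 235/768
  leading term y^2: no divisor's leading term divides it; move 25/256y^2 to the remainder.
  leading term y: no divisor's leading term divides it; move -155/384y to the remainder.
  leading term 1: no divisor's leading term divides it; move 235/768 to the remainder.
  remainder 25/256y^2 - 155/384y + 235/768 ≠ 0; add g_4 = 25/256y^2 - 155/384y + 235/768 to the basis.

The other S-polynomials (S(f_2,g_3), S(f_1,g_4), S(f_2,g_4), S(g_3,g_4)) all reduce to 0 modulo the current basis, so we have a Gröbner basis.
Inter-reduce: drop elements whose leading term is divisible by another's, tail-reduce, and make monic.
Reduced Gröbner basis: {x + 5/16y - 21/16, y^2 - 62/15y + 47/15}.

Buchberger on the second generating set:
h_1 = 57/2x^2 - 6x + 10y - 65/2, LT = x^2.
h_2 = 87/4x^2 + 3x + 10y - 139/4, LT = x^2.

S(h_1,h_2): lcm = x^2. S = -192/551x - 60/551y + 252/551.
  leading term x: no divisor's leading term divides it; move -192/551x to the remainder.
  leading term y: no divisor's leading term divides it; move -60/551y to the remainder.
  leading term 1: no divisor's leading term divides it; move 252/551 to the remainder.
  remainder -192/551x - 60/551y + 252/551 ≠ 0; add k_3 = -192/551x - 60/551y + 252/551 to the basis.

S(h_1,k_3): lcm = x^2. S = -5/16xy + 335/304x + 20/57y - 65/57.
  leading term xy: subtract (2755/3072y)·k_3 from -5/16xy + 335/304x + 20/57y - 65/57 → 335/304x + 25/256y^2 - 865/14592y - 65/57
  leading term x: subtract (-9715/3072)·k_3 from 335/304x + 25/256y^2 - 865/14592y - 65/57 → 25/256y^2 - 155/384y + 235/768
  leading term y^2: no divisor's leading term divides it; move 25/256y^2 to the remainder.
  leading term y: no divisor's leading term divides it; move -155/384y to the remainder.
  leading term 1: no divisor's leading term divides it; move 235/768 to the remainder.
  remainder 25/256y^2 - 155/384y + 235/768 ≠ 0; add k_4 = 25/256y^2 - 155/384y + 235/768 to the basis.

The other S-polynomials (S(h_2,k_3), S(h_1,k_4), S(h_2,k_4), S(k_3,k_4)) all reduce to 0 modulo the current basis, so we have a Gröbner basis.
Inter-reduce: drop elements whose leading term is divisible by another's, tail-reduce, and make monic.
Reduced Gröbner basis: {x + 5/16y - 21/16, y^2 - 62/15y + 47/15}.

These coincide, so the ideals are equal.
The same test decides containment: I ⊆ J iff every generator of I reduces to 0 modulo a Gröbner basis of J.

Yes, the ideals are equal.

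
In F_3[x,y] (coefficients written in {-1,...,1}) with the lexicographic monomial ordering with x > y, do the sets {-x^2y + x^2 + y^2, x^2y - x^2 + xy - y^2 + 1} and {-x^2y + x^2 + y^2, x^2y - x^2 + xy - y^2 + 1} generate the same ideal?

Yes, the ideals are equal.

Two ideals are equal iff their reduced Gröbner bases coincide (the reduced basis is unique for a fixed ordering).
Buchberger on the first generating set:
f_1 = -x^2y + x^2 + y^2, LT = x^2y.
f_2 = x^2y - x^2 + xy - y^2 + 1, LT = x^2y.

S(f_1,f_2): lcm = x^2y. S = -xy - 1.
  leading term xy: no divisor's leading term divides it; move -xy to the remainder.
  leading term 1: no divisor's leading term divides it; move -1 to the remainder.
  remainder -xy - 1 ≠ 0; add g_3 = -xy - 1 to the basis.

S(f_1,g_3): lcm = x^2y. S = -x^2 - x - y^2.
  leading term x^2: no divisor's leading term divides it; move -x^2 to the remainder.
  leading term x: no divisor's leading term divides it; move -x to the remainder.
  leading term y^2: no divisor's leading term divides it; move -y^2 to the remainder.
  remainder -x^2 - x - y^2 ≠ 0; add g_4 = -x^2 - x - y^2 to the basis.

S(f_1,g_4): lcm = x^2y. S = -x^2 - xy - y^3 - y^2.
  leading term x^2: subtract (1)·g_4 from -x^2 - xy - y^3 - y^2 → -xy + x - y^3
  leading term xy: subtract (1)·g_3 from -xy + x - y^3 → x - y^3 + 1
  leading term x: no divisor's leading term divides it; move x to the remainder.
  leading term y^3: no divisor's leading term divides it; move -y^3 to the remainder.
  leading term 1: no divisor's leading term divides it; move 1 to the remainder.
  remainder x - y^3 + 1 ≠ 0; add g_5 = x - y^3 + 1 to the basis.

S(g_3,g_5): lcm = xy. S = y^4 - y + 1.
  leading term y^4: no divisor's leading term divides it; move y^4 to the remainder.
  leading term y: no divisor's leading term divides it; move -y to the remainder.
  leading term 1: no divisor's leading term divides it; move 1 to the remainder.
  remainder y^4 - y + 1 ≠ 0; add g_6 = y^4 - y + 1 to the basis.

The other S-polynomials (S(f_2,g_3), S(f_2,g_4), S(g_3,g_4), S(f_1,g_5), S(f_2,g_5), S(g_4,g_5), S(f_1,g_6), S(f_2,g_6), S(g_3,g_6), S(g_4,g_6), S(g_5,g_6)) all reduce to 0 modulo the current basis, so we have a Gröbner basis.
Inter-reduce: drop elements whose leading term is divisible by another's, tail-reduce, and make monic.
Reduced Gröbner basis: {x - y^3 + 1, y^4 - y + 1}.

Buchberger on the second generating set:
h_1 = -x^2y + x^2 + y^2, LT = x^2y.
h_2 = x^2y - x^2 + xy - y^2 + 1, LT = x^2y.

S(h_1,h_2): lcm = x^2y. S = -xy - 1.
  leading term xy: no divisor's leading term divides it; move -xy to the remainder.
  leading term 1: no divisor's leading term divides it; move -1 to the remainder.
  remainder -xy - 1 ≠ 0; add k_3 = -xy - 1 to the basis.

S(h_1,k_3): lcm = x^2y. S = -x^2 - x - y^2.
  leading term x^2: no divisor's leading term divides it; move -x^2 to the remainder.
  leading term x: no divisor's leading term divides it; move -x to the remainder.
  leading term y^2: no divisor's leading term divides it; move -y^2 to the remainder.
  remainder -x^2 - x - y^2 ≠ 0; add k_4 = -x^2 - x - y^2 to the basis.

S(h_1,k_4): lcm = x^2y. S = -x^2 - xy - y^3 - y^2.
  leading term x^2: subtract (1)·k_4 from -x^2 - xy - y^3 - y^2 → -xy + x - y^3
  leading term xy: subtract (1)·k_3 from -xy + x - y^3 → x - y^3 + 1
  leading term x: no divisor's leading term divides it; move x to the remainder.
  leading term y^3: no divisor's leading term divides it; move -y^3 to the remainder.
  leading term 1: no divisor's leading term divides it; move 1 to the remainder.
  remainder x - y^3 + 1 ≠ 0; add k_5 = x - y^3 + 1 to the basis.

S(k_3,k_5): lcm = xy. S = y^4 - y + 1.
  leading term y^4: no divisor's leading term divides it; move y^4 to the remainder.
  leading term y: no divisor's leading term divides it; move -y to the remainder.
  leading term 1: no divisor's leading term divides it; move 1 to the remainder.
  remainder y^4 - y + 1 ≠ 0; add k_6 = y^4 - y + 1 to the basis.

The other S-polynomials (S(h_2,k_3), S(h_2,k_4), S(k_3,k_4), S(h_1,k_5), S(h_2,k_5), S(k_4,k_5), S(h_1,k_6), S(h_2,k_6), S(k_3,k_6), S(k_4,k_6), S(k_5,k_6)) all reduce to 0 modulo the current basis, so we have a Gröbner basis.
Inter-reduce: drop elements whose leading term is divisible by another's, tail-reduce, and make monic.
Reduced Gröbner basis: {x - y^3 + 1, y^4 - y + 1}.

These coincide, so the ideals are equal.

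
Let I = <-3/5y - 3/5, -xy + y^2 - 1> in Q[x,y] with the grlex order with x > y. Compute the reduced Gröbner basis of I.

f_1 = -3/5y - 3/5, LT = y.
f_2 = -xy + y^2 - 1, LT = xy.

S(f_1,f_2): lcm = xy. S = y^2 + x - 1.
  leading term y^2: subtract (-5/3y)·f_1 from y^2 + x - 1 → x - y - 1
  leading term x: no divisor's leading term divides it; move x to the remainder.
  leading term y: subtract (5/3)·f_1 from -y - 1 → 0
  remainder x ≠ 0; add g_3 = x to the basis.

The other S-polynomials (S(f_1,g_3), S(f_2,g_3)) all reduce to 0 modulo the current basis, so we have a Gröbner basis.
Inter-reduce: drop elements whose leading term is divisible by another's, tail-reduce, and make monic.

G = {x, y + 1}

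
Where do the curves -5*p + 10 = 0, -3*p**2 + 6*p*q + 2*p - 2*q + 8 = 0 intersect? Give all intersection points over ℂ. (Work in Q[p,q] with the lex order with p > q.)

{(2, 0)}

Compute a lex Gröbner basis by Buchberger's algorithm.
f_1 = -5*p + 10, LT = p.
f_2 = -3*p**2 + 6*p*q + 2*p - 2*q + 8, LT = p**2.

S(f_1,f_2): lcm = p**2. S = 2*p*q - 4/3*p - 2/3*q + 8/3.
  reduce S modulo (f_1, f_2):
  remainder 10/3*q ≠ 0; add h_3 = 10/3*q to the basis.

The other S-polynomials (S(f_1,h_3), S(f_2,h_3)) all reduce to 0 modulo the current basis, so we have a Gröbner basis.
Inter-reduce: drop elements whose leading term is divisible by another's, tail-reduce, and make monic.
Reduced Gröbner basis: {p - 2, q}.

Elimination: the polynomial q lies in the elimination ideal for q, so q ∈ {0}. For each such q, the remaining basis elements (now univariate) give the rest of the solution.
  q = 0: the earlier basis element becomes p - 2 = 0, giving p = 2 — point (2, 0).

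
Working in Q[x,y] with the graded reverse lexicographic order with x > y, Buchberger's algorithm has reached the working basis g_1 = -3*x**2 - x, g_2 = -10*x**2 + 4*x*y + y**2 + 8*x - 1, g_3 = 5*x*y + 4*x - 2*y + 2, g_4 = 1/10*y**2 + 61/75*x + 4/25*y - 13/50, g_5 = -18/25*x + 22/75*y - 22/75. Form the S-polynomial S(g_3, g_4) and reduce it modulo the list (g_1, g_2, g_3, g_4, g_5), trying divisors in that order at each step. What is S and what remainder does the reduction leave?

lcm(LM(g_3), LM(g_4)) = x*y**2.
S = (lcm/LT(g_3))·g_3 − (lcm/LT(g_4))·g_4 = -122/15*x**2 - 4/5*x*y - 2/5*y**2 + 13/5*x + 2/5*y.
Reduce S modulo (g_1, g_2, g_3, g_4, g_5) in that order:
  leading term x**2: subtract (122/45)·g_1 from -122/15*x**2 - 4/5*x*y - 2/5*y**2 + 13/5*x + 2/5*y → -4/5*x*y - 2/5*y**2 + 239/45*x + 2/5*y
  leading term x*y: subtract (-4/25)·g_3 from -4/5*x*y - 2/5*y**2 + 239/45*x + 2/5*y → -2/5*y**2 + 1339/225*x + 2/25*y + 8/25
  leading term y**2: subtract (-4)·g_4 from -2/5*y**2 + 1339/225*x + 2/25*y + 8/25 → 2071/225*x + 18/25*y - 18/25
  leading term x: subtract (-2071/162)·g_5 from 2071/225*x + 18/25*y - 18/25 → 5431/1215*y - 5431/1215
  leading term y: no divisor's leading term divides it; move 5431/1215*y to the remainder.
  leading term 1: no divisor's leading term divides it; move -5431/1215 to the remainder.
The remainder 5431/1215*y - 5431/1215 is nonzero, so it would be added as the next basis element.
This is the inner loop of Buchberger's algorithm — each nonzero remainder becomes a new basis element.

S(g_3, g_4) = -122/15*x**2 - 4/5*x*y - 2/5*y**2 + 13/5*x + 2/5*y; remainder on division = 5431/1215*y - 5431/1215.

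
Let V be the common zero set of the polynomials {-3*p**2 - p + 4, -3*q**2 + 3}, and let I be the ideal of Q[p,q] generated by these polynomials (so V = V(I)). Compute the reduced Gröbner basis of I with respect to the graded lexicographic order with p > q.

G = {p**2 + 1/3*p - 4/3, q**2 - 1}

f_1 = -3*p**2 - p + 4, LT = p**2.
f_2 = -3*q**2 + 3, LT = q**2.

The S-polynomials (S(f_1,f_2)) all reduce to 0 modulo the current basis, so we have a Gröbner basis.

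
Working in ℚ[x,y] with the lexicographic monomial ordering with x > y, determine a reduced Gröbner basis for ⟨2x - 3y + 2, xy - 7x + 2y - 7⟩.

G = {x - 3/2y + 1, y² - 19/3y}

f_1 = 2x - 3y + 2, LT = x.
f_2 = xy - 7x + 2y - 7, LT = xy.

S(f_1,f_2): lcm = xy. S = 7x - 3/2y² - y + 7.
  leading term x: subtract (7/2)·f_1 from 7x - 3/2y² - y + 7 → -3/2y² + 19/2y
  leading term y²: no divisor's leading term divides it; move -3/2y² to the remainder.
  leading term y: no divisor's leading term divides it; move 19/2y to the remainder.
  remainder -3/2y² + 19/2y ≠ 0; add g_3 = -3/2y² + 19/2y to the basis.

The other S-polynomials (S(f_1,g_3), S(f_2,g_3)) all reduce to 0 modulo the current basis, so we have a Gröbner basis.
Inter-reduce: drop elements whose leading term is divisible by another's, tail-reduce, and make monic.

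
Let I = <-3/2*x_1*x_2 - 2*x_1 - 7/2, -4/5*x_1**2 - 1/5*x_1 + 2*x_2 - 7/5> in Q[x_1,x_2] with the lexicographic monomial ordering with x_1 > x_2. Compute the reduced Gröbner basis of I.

f_1 = -3/2*x_1*x_2 - 2*x_1 - 7/2, LT = x_1*x_2.
f_2 = -4/5*x_1**2 - 1/5*x_1 + 2*x_2 - 7/5, LT = x_1**2.

S(f_1,f_2): lcm = x_1**2*x_2. S = 4/3*x_1**2 - 1/4*x_1*x_2 + 7/3*x_1 + 5/2*x_2**2 - 7/4*x_2.
  reduce S modulo (f_1, f_2):
  remainder 7/3*x_1 + 5/2*x_2**2 + 19/12*x_2 - 7/4 ≠ 0; add g_3 = 7/3*x_1 + 5/2*x_2**2 + 19/12*x_2 - 7/4 to the basis.

S(f_1,g_3): lcm = x_1*x_2. S = 4/3*x_1 - 15/14*x_2**3 - 19/28*x_2**2 + 3/4*x_2 + 7/3.
  reduce S modulo (f_1, f_2, g_3):
  remainder -15/14*x_2**3 - 59/28*x_2**2 - 13/84*x_2 + 10/3 ≠ 0; add g_4 = -15/14*x_2**3 - 59/28*x_2**2 - 13/84*x_2 + 10/3 to the basis.

The other S-polynomials (S(f_2,g_3), S(f_1,g_4), S(f_2,g_4), S(g_3,g_4)) all reduce to 0 modulo the current basis, so we have a Gröbner basis.
Inter-reduce: drop elements whose leading term is divisible by another's, tail-reduce, and make monic.

G = {x_1 + 15/14*x_2**2 + 19/28*x_2 - 3/4, x_2**3 + 59/30*x_2**2 + 13/90*x_2 - 28/9}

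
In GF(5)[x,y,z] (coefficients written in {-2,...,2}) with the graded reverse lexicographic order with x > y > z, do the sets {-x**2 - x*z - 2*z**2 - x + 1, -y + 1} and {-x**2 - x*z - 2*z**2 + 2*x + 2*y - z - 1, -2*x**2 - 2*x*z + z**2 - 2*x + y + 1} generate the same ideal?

Two ideals are equal iff their reduced Gröbner bases coincide (the reduced basis is unique for a fixed ordering).
Buchberger on the first generating set:
f_1 = -x**2 - x*z - 2*z**2 - x + 1, LT = x**2.
f_2 = -y + 1, LT = y.

S(f_1,f_2): leading monomials are coprime, so the S-polynomial reduces to 0 (Buchberger's first criterion).
Every S-polynomial of the final basis reduces to 0, so we have a Gröbner basis.
Inter-reduce: drop elements whose leading term is divisible by another's, tail-reduce, and make monic.
Reduced Gröbner basis: {x**2 + x*z + 2*z**2 + x - 1, y - 1}.

Buchberger on the second generating set:
h_1 = -x**2 - x*z - 2*z**2 + 2*x + 2*y - z - 1, LT = x**2.
h_2 = -2*x**2 - 2*x*z + z**2 - 2*x + y + 1, LT = x**2.

S(h_1,h_2): lcm = x**2. S = 2*x + y + z - 1.
  leading term x: no divisor's leading term divides it; move 2*x to the remainder.
  leading term y: no divisor's leading term divides it; move y to the remainder.
  leading term z: no divisor's leading term divides it; move z to the remainder.
  leading term 1: no divisor's leading term divides it; move -1 to the remainder.
  remainder 2*x + y + z - 1 ≠ 0; add k_3 = 2*x + y + z - 1 to the basis.

S(h_1,k_3): lcm = x**2. S = 2*x*y - 2*x*z + 2*z**2 + x - 2*y + z + 1.
  leading term x*y: subtract (y)·k_3 from 2*x*y - 2*x*z + 2*z**2 + x - 2*y + z + 1 → -y**2 - 2*x*z - y*z + 2*z**2 + x - y + z + 1
  leading term y**2: no divisor's leading term divides it; move -y**2 to the remainder.
  leading term x*z: subtract (-z)·k_3 from -2*x*z - y*z + 2*z**2 + x - y + z + 1 → -2*z**2 + x - y + 1
  leading term z**2: no divisor's leading term divides it; move -2*z**2 to the remainder.
  leading term x: subtract (-2)·k_3 from x - y + 1 → y + 2*z - 1
  leading term y: no divisor's leading term divides it; move y to the remainder.
  leading term z: no divisor's leading term divides it; move 2*z to the remainder.
  leading term 1: no divisor's leading term divides it; move -1 to the remainder.
  remainder -y**2 - 2*z**2 + y + 2*z - 1 ≠ 0; add k_4 = -y**2 - 2*z**2 + y + 2*z - 1 to the basis.

S(h_2,k_3): lcm = x**2. S = 2*x*y - 2*x*z + 2*z**2 - x + 2*y + 2.
  leading term x*y: subtract (y)·k_3 from 2*x*y - 2*x*z + 2*z**2 - x + 2*y + 2 → -y**2 - 2*x*z - y*z + 2*z**2 - x - 2*y + 2
  leading term y**2: subtract (1)·k_4 from -y**2 - 2*x*z - y*z + 2*z**2 - x - 2*y + 2 → -2*x*z - y*z - z**2 - x + 2*y - 2*z - 2
  leading term x*z: subtract (-z)·k_3 from -2*x*z - y*z - z**2 - x + 2*y - 2*z - 2 → -x + 2*y + 2*z - 2
  leading term x: subtract (2)·k_3 from -x + 2*y + 2*z - 2 → 0
  remainder 0.

S(h_1,k_4): leading monomials are coprime, so the S-polynomial reduces to 0 (Buchberger's first criterion).
S(h_2,k_4): leading monomials are coprime, so the S-polynomial reduces to 0 (Buchberger's first criterion).
S(k_3,k_4): leading monomials are coprime, so the S-polynomial reduces to 0 (Buchberger's first criterion).
Every S-polynomial of the final basis reduces to 0, so we have a Gröbner basis.
Inter-reduce: drop elements whose leading term is divisible by another's, tail-reduce, and make monic.
Reduced Gröbner basis: {y**2 + 2*z**2 - y - 2*z + 1, x - 2*y - 2*z + 2}.

These differ, so the ideals are not equal.

No, the ideals differ.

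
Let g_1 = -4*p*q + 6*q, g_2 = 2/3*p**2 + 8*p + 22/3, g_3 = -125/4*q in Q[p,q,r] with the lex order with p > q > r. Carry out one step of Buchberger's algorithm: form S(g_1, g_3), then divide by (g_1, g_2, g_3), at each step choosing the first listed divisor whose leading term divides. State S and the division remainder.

S(g_1, g_3) = -3/2*q; remainder on division = 0.

lcm(LM(g_1), LM(g_3)) = p*q.
S = (lcm/LT(g_1))·g_1 − (lcm/LT(g_3))·g_3 = -3/2*q.
Reduce S modulo (g_1, g_2, g_3) in that order:
  leading term q: subtract (6/125)·g_3 from -3/2*q → 0
The remainder is 0, so this S-polynomial contributes no new basis element.
This is the inner loop of Buchberger's algorithm — each nonzero remainder becomes a new basis element.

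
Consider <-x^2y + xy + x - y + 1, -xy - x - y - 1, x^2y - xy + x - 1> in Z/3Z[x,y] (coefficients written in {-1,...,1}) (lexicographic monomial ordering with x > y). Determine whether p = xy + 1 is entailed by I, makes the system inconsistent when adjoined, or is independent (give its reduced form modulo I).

First compute the reduced Gröbner basis of I by Buchberger's algorithm.
f_1 = -x^2y + xy + x - y + 1, LT = x^2y.
f_2 = -xy - x - y - 1, LT = xy.
f_3 = x^2y - xy + x - 1, LT = x^2y.

S(f_1,f_2): lcm = x^2y. S = -x^2 + xy + x + y - 1.
  leading term x^2: no divisor's leading term divides it; move -x^2 to the remainder.
  leading term xy: subtract (-1)·f_2 from xy + x + y - 1 → 1
  leading term 1: no divisor's leading term divides it; move 1 to the remainder.
  remainder -x^2 + 1 ≠ 0; add h_4 = -x^2 + 1 to the basis.

S(f_1,f_3): lcm = x^2y. S = x + y.
  leading term x: no divisor's leading term divides it; move x to the remainder.
  leading term y: no divisor's leading term divides it; move y to the remainder.
  remainder x + y ≠ 0; add h_5 = x + y to the basis.

S(f_2,f_3): lcm = x^2y. S = x^2 - xy + 1.
  leading term x^2: subtract (-1)·h_4 from x^2 - xy + 1 → -xy - 1
  leading term xy: subtract (1)·f_2 from -xy - 1 → x + y
  leading term x: subtract (1)·h_5 from x + y → 0
  remainder 0.

S(f_1,h_4): lcm = x^2y. S = -xy - x - y - 1.
  leading term xy: subtract (1)·f_2 from -xy - x - y - 1 → 0
  remainder 0.

S(f_2,h_4): lcm = x^2y. S = x^2 + xy + x + y.
  leading term x^2: subtract (-1)·h_4 from x^2 + xy + x + y → xy + x + y + 1
  leading term xy: subtract (-1)·f_2 from xy + x + y + 1 → 0
  remainder 0.

S(f_3,h_4): lcm = x^2y. S = -xy + x + y - 1.
  leading term xy: subtract (1)·f_2 from -xy + x + y - 1 → -x - y
  leading term x: subtract (-1)·h_5 from -x - y → 0
  remainder 0.

S(f_1,h_5): lcm = x^2y. S = -xy^2 - xy - x + y - 1.
  leading term xy^2: subtract (y)·f_2 from -xy^2 - xy - x + y - 1 → -x + y^2 - y - 1
  leading term x: subtract (-1)·h_5 from -x + y^2 - y - 1 → y^2 - 1
  leading term y^2: no divisor's leading term divides it; move y^2 to the remainder.
  leading term 1: no divisor's leading term divides it; move -1 to the remainder.
  remainder y^2 - 1 ≠ 0; add h_6 = y^2 - 1 to the basis.

S(f_2,h_5): lcm = xy. S = x - y^2 + y + 1.
  leading term x: subtract (1)·h_5 from x - y^2 + y + 1 → -y^2 + 1
  leading term y^2: subtract (-1)·h_6 from -y^2 + 1 → 0
  remainder 0.

S(f_3,h_5): lcm = x^2y. S = -xy^2 - xy + x - 1.
  leading term xy^2: subtract (y)·f_2 from -xy^2 - xy + x - 1 → x + y^2 + y - 1
  leading term x: subtract (1)·h_5 from x + y^2 + y - 1 → y^2 - 1
  leading term y^2: subtract (1)·h_6 from y^2 - 1 → 0
  remainder 0.

S(h_4,h_5): lcm = x^2. S = -xy - 1.
  leading term xy: subtract (1)·f_2 from -xy - 1 → x + y
  leading term x: subtract (1)·h_5 from x + y → 0
  remainder 0.

S(f_1,h_6): lcm = x^2y^2. S = x^2 - xy^2 - xy + y^2 - y.
  leading term x^2: subtract (-1)·h_4 from x^2 - xy^2 - xy + y^2 - y → -xy^2 - xy + y^2 - y + 1
  leading term xy^2: subtract (y)·f_2 from -xy^2 - xy + y^2 - y + 1 → -y^2 + 1
  leading term y^2: subtract (-1)·h_6 from -y^2 + 1 → 0
  remainder 0.

S(f_2,h_6): lcm = xy^2. S = xy + x + y^2 + y.
  leading term xy: subtract (-1)·f_2 from xy + x + y^2 + y → y^2 - 1
  leading term y^2: subtract (1)·h_6 from y^2 - 1 → 0
  remainder 0.

S(f_3,h_6): lcm = x^2y^2. S = x^2 - xy^2 + xy - y.
  leading term x^2: subtract (-1)·h_4 from x^2 - xy^2 + xy - y → -xy^2 + xy - y + 1
  leading term xy^2: subtract (y)·f_2 from -xy^2 + xy - y + 1 → -xy + y^2 + 1
  leading term xy: subtract (1)·f_2 from -xy + y^2 + 1 → x + y^2 + y - 1
  leading term x: subtract (1)·h_5 from x + y^2 + y - 1 → y^2 - 1
  leading term y^2: subtract (1)·h_6 from y^2 - 1 → 0
  remainder 0.

S(h_4,h_6): leading monomials are coprime, so the S-polynomial reduces to 0 (Buchberger's first criterion).
S(h_5,h_6): leading monomials are coprime, so the S-polynomial reduces to 0 (Buchberger's first criterion).
Every S-polynomial of the final basis reduces to 0, so we have a Gröbner basis.
Inter-reduce: drop elements whose leading term is divisible by another's, tail-reduce, and make monic.
Reduced Gröbner basis: {x + y, y^2 - 1}.
Label its elements g_1 = x + y, g_2 = y^2 - 1.

Reduce p = xy + 1 modulo G:
  leading term xy: subtract (y)·g_1 from xy + 1 → -y^2 + 1
  leading term y^2: subtract (-1)·g_2 from -y^2 + 1 → 0
  normal form = 0.
Since the normal form is 0, p ∈ I.

The remainder on division by a Gröbner basis is unique — it is the normal form.

xy + 1 lies in I (it reduces to 0).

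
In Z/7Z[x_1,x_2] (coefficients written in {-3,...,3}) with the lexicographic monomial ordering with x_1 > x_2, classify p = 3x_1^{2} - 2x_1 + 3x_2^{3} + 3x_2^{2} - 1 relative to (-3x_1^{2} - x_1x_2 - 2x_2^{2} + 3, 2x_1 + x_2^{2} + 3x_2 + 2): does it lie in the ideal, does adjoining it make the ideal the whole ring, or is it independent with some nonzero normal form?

Adjoining 3x_1^{2} - 2x_1 + 3x_2^{3} + 3x_2^{2} - 1 makes the ideal the whole ring: the system is inconsistent.

First compute the reduced Gröbner basis of I by Buchberger's algorithm.
f_1 = -3x_1^{2} - x_1x_2 - 2x_2^{2} + 3, LT = x_1^{2}.
f_2 = 2x_1 + x_2^{2} + 3x_2 + 2, LT = x_1.

S(f_1,f_2): lcm = x_1^{2}. S = 3x_1x_2^{2} - x_1 + 3x_2^{2} - 1.
  leading term x_1x_2^{2}: subtract (-2x_2^{2})·f_2 from 3x_1x_2^{2} - x_1 + 3x_2^{2} - 1 → -x_1 + 2x_2^{4} - x_2^{3} - 1
  leading term x_1: subtract (3)·f_2 from -x_1 + 2x_2^{4} - x_2^{3} - 1 → 2x_2^{4} - x_2^{3} - 3x_2^{2} - 2x_2
  leading term x_2^{4}: no divisor's leading term divides it; move 2x_2^{4} to the remainder.
  leading term x_2^{3}: no divisor's leading term divides it; move -x_2^{3} to the remainder.
  leading term x_2^{2}: no divisor's leading term divides it; move -3x_2^{2} to the remainder.
  leading term x_2: no divisor's leading term divides it; move -2x_2 to the remainder.
  remainder 2x_2^{4} - x_2^{3} - 3x_2^{2} - 2x_2 ≠ 0; add h_3 = 2x_2^{4} - x_2^{3} - 3x_2^{2} - 2x_2 to the basis.

S(f_1,h_3): leading monomials are coprime, so the S-polynomial reduces to 0 (Buchberger's first criterion).
S(f_2,h_3): leading monomials are coprime, so the S-polynomial reduces to 0 (Buchberger's first criterion).
Every S-polynomial of the final basis reduces to 0, so we have a Gröbner basis.
Inter-reduce: drop elements whose leading term is divisible by another's, tail-reduce, and make monic.
Reduced Gröbner basis: {x_1 - 3x_2^{2} - 2x_2 + 1, x_2^{4} + 3x_2^{3} + 2x_2^{2} - x_2}.
Label its elements g_1 = x_1 - 3x_2^{2} - 2x_2 + 1, g_2 = x_2^{4} + 3x_2^{3} + 2x_2^{2} - x_2.

Reduce p = 3x_1^{2} - 2x_1 + 3x_2^{3} + 3x_2^{2} - 1 modulo G:
  leading term x_1^{2}: subtract (3x_1)·g_1 from 3x_1^{2} - 2x_1 + 3x_2^{3} + 3x_2^{2} - 1 → 2x_1x_2^{2} - x_1x_2 + 2x_1 + 3x_2^{3} + 3x_2^{2} - 1
  leading term x_1x_2^{2}: subtract (2x_2^{2})·g_1 from 2x_1x_2^{2} - x_1x_2 + 2x_1 + 3x_2^{3} + 3x_2^{2} - 1 → -x_1x_2 + 2x_1 - x_2^{4} + x_2^{2} - 1
  leading term x_1x_2: subtract (-x_2)·g_1 from -x_1x_2 + 2x_1 - x_2^{4} + x_2^{2} - 1 → 2x_1 - x_2^{4} - 3x_2^{3} - x_2^{2} + x_2 - 1
  leading term x_1: subtract (2)·g_1 from 2x_1 - x_2^{4} - 3x_2^{3} - x_2^{2} + x_2 - 1 → -x_2^{4} - 3x_2^{3} - 2x_2^{2} - 2x_2 - 3
  leading term x_2^{4}: subtract (-1)·g_2 from -x_2^{4} - 3x_2^{3} - 2x_2^{2} - 2x_2 - 3 → -3x_2 - 3
  leading term x_2: no divisor's leading term divides it; move -3x_2 to the remainder.
  leading term 1: no divisor's leading term divides it; move -3 to the remainder.
  normal form = -3x_2 - 3.
The normal form is nonzero, so p ∉ I. Since p minus its normal form lies in I, I + (p) = I + (r) where r = -3x_2 - 3; decide whether this ideal is the whole ring.
Run Buchberger on G together with r (pairs among the g_i already reduce to 0 since G is a Gröbner basis):
g_1 = x_1 - 3x_2^{2} - 2x_2 + 1, LT = x_1.
g_2 = x_2^{4} + 3x_2^{3} + 2x_2^{2} - x_2, LT = x_2^{4}.
r = -3x_2 - 3, LT = x_2.

S(g_1,g_2): leading monomials are coprime, so the S-polynomial reduces to 0 (Buchberger's first criterion).
S(g_1,r): leading monomials are coprime, so the S-polynomial reduces to 0 (Buchberger's first criterion).
S(g_2,r): lcm = x_2^{4}. S = 2x_2^{3} + 2x_2^{2} - x_2.
  leading term x_2^{3}: subtract (-3x_2^{2})·r from 2x_2^{3} + 2x_2^{2} - x_2 → -x_2
  leading term x_2: subtract (-2)·r from -x_2 → 1
  leading term 1: no divisor's leading term divides it; move 1 to the remainder.
  remainder 1 ≠ 0; add m_4 = 1 to the basis.

S(g_1,m_4): leading monomials are coprime, so the S-polynomial reduces to 0 (Buchberger's first criterion).
S(g_2,m_4): leading monomials are coprime, so the S-polynomial reduces to 0 (Buchberger's first criterion).
S(r,m_4): leading monomials are coprime, so the S-polynomial reduces to 0 (Buchberger's first criterion).
Every S-polynomial of the final basis reduces to 0, so we have a Gröbner basis.
Inter-reduce: drop elements whose leading term is divisible by another's, tail-reduce, and make monic.
Reduced Gröbner basis: {1}.
The reduced Gröbner basis of I + (p) is {1}: the ideal is the whole ring, so the enlarged system has no common solution — adjoining p is inconsistent.

The remainder on division by a Gröbner basis is unique — it is the normal form.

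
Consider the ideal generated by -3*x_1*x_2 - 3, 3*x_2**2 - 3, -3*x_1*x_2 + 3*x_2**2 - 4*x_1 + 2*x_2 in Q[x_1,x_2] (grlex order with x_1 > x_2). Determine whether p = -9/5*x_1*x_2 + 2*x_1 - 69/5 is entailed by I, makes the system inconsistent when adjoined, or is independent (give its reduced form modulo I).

First compute the reduced Gröbner basis of I by Buchberger's algorithm.
f_1 = -3*x_1*x_2 - 3, LT = x_1*x_2.
f_2 = 3*x_2**2 - 3, LT = x_2**2.
f_3 = -3*x_1*x_2 + 3*x_2**2 - 4*x_1 + 2*x_2, LT = x_1*x_2.

S(f_1,f_2): lcm = x_1*x_2**2. S = x_1 + x_2.
  leading term x_1: no divisor's leading term divides it; move x_1 to the remainder.
  leading term x_2: no divisor's leading term divides it; move x_2 to the remainder.
  remainder x_1 + x_2 ≠ 0; add h_4 = x_1 + x_2 to the basis.

S(f_1,f_3): lcm = x_1*x_2. S = x_2**2 - 4/3*x_1 + 2/3*x_2 + 1.
  leading term x_2**2: subtract (1/3)·f_2 from x_2**2 - 4/3*x_1 + 2/3*x_2 + 1 → -4/3*x_1 + 2/3*x_2 + 2
  leading term x_1: subtract (-4/3)·h_4 from -4/3*x_1 + 2/3*x_2 + 2 → 2*x_2 + 2
  leading term x_2: no divisor's leading term divides it; move 2*x_2 to the remainder.
  leading term 1: no divisor's leading term divides it; move 2 to the remainder.
  remainder 2*x_2 + 2 ≠ 0; add h_5 = 2*x_2 + 2 to the basis.

The other S-polynomials (S(f_2,f_3), S(f_1,h_4), S(f_2,h_4), S(f_3,h_4), S(f_1,h_5), S(f_2,h_5), S(f_3,h_5), S(h_4,h_5)) all reduce to 0 modulo the current basis, so we have a Gröbner basis.
Inter-reduce: drop elements whose leading term is divisible by another's, tail-reduce, and make monic.
Reduced Gröbner basis: {x_1 - 1, x_2 + 1}.
Label its elements g_1 = x_1 - 1, g_2 = x_2 + 1.

Reduce p = -9/5*x_1*x_2 + 2*x_1 - 69/5 modulo G:
  leading term x_1*x_2: subtract (-9/5*x_2)·g_1 from -9/5*x_1*x_2 + 2*x_1 - 69/5 → 2*x_1 - 9/5*x_2 - 69/5
  leading term x_1: subtract (2)·g_1 from 2*x_1 - 9/5*x_2 - 69/5 → -9/5*x_2 - 59/5
  leading term x_2: subtract (-9/5)·g_2 from -9/5*x_2 - 59/5 → -10
  leading term 1: no divisor's leading term divides it; move -10 to the remainder.
  normal form = -10.
The normal form is nonzero, so p ∉ I. Since p minus its normal form lies in I, I + (p) = I + (r) where r = -10; decide whether this ideal is the whole ring.
Here r = -10 is a nonzero constant, hence a unit: 1 ∈ I + (p), the Gröbner basis of I + (p) is {1}, and the enlarged system has no common solution — adjoining p is inconsistent.

Adjoining -9/5*x_1*x_2 + 2*x_1 - 69/5 makes the ideal the whole ring: the system is inconsistent.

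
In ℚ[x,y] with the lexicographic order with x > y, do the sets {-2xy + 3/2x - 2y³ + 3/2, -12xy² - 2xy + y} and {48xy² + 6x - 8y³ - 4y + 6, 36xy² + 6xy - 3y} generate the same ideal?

Yes, the ideals are equal.

Two ideals are equal iff their reduced Gröbner bases coincide (the reduced basis is unique for a fixed ordering).
Buchberger on the first generating set:
f_1 = -2xy + 3/2x - 2y³ + 3/2, LT = xy.
f_2 = -12xy² - 2xy + y, LT = xy².

S(f_1,f_2): lcm = xy². S = -11/12xy + y⁴ - ⅔y.
  leading term xy: subtract (11/24)·f_1 from -11/12xy + y⁴ - ⅔y → -11/16x + y⁴ + 11/12y³ - ⅔y - 11/16
  leading term x: no divisor's leading term divides it; move -11/16x to the remainder.
  leading term y⁴: no divisor's leading term divides it; move y⁴ to the remainder.
  leading term y³: no divisor's leading term divides it; move 11/12y³ to the remainder.
  leading term y: no divisor's leading term divides it; move -⅔y to the remainder.
  leading term 1: no divisor's leading term divides it; move -11/16 to the remainder.
  remainder -11/16x + y⁴ + 11/12y³ - ⅔y - 11/16 ≠ 0; add g_3 = -11/16x + y⁴ + 11/12y³ - ⅔y - 11/16 to the basis.

S(f_1,g_3): lcm = xy. S = -¾x + 16/11y⁵ + 4/3y⁴ + y³ - 32/33y² - y - ¾.
  leading term x: subtract (12/11)·g_3 from -¾x + 16/11y⁵ + 4/3y⁴ + y³ - 32/33y² - y - ¾ → 16/11y⁵ + 8/33y⁴ - 32/33y² - 3/11y
  leading term y⁵: no divisor's leading term divides it; move 16/11y⁵ to the remainder.
  leading term y⁴: no divisor's leading term divides it; move 8/33y⁴ to the remainder.
  leading term y²: no divisor's leading term divides it; move -32/33y² to the remainder.
  leading term y: no divisor's leading term divides it; move -3/11y to the remainder.
  remainder 16/11y⁵ + 8/33y⁴ - 32/33y² - 3/11y ≠ 0; add g_4 = 16/11y⁵ + 8/33y⁴ - 32/33y² - 3/11y to the basis.

The other S-polynomials (S(f_2,g_3), S(f_1,g_4), S(f_2,g_4), S(g_3,g_4)) all reduce to 0 modulo the current basis, so we have a Gröbner basis.
Inter-reduce: drop elements whose leading term is divisible by another's, tail-reduce, and make monic.
Reduced Gröbner basis: {x - 16/11y⁴ - 4/3y³ + 32/33y + 1, y⁵ + ⅙y⁴ - ⅔y² - 3/16y}.

Buchberger on the second generating set:
h_1 = 48xy² + 6x - 8y³ - 4y + 6, LT = xy².
h_2 = 36xy² + 6xy - 3y, LT = xy².

S(h_1,h_2): lcm = xy². S = -⅙xy + ⅛x - ⅙y³ + ⅛.
  leading term xy: no divisor's leading term divides it; move -⅙xy to the remainder.
  leading term x: no divisor's leading term divides it; move ⅛x to the remainder.
  leading term y³: no divisor's leading term divides it; move -⅙y³ to the remainder.
  leading term 1: no divisor's leading term divides it; move ⅛ to the remainder.
  remainder -⅙xy + ⅛x - ⅙y³ + ⅛ ≠ 0; add k_3 = -⅙xy + ⅛x - ⅙y³ + ⅛ to the basis.

S(h_1,k_3): lcm = xy². S = ¾xy + ⅛x - y⁴ - ⅙y³ + ⅔y + ⅛.
  leading term xy: subtract (-9/2)·k_3 from ¾xy + ⅛x - y⁴ - ⅙y³ + ⅔y + ⅛ → 11/16x - y⁴ - 11/12y³ + ⅔y + 11/16
  leading term x: no divisor's leading term divides it; move 11/16x to the remainder.
  leading term y⁴: no divisor's leading term divides it; move -y⁴ to the remainder.
  leading term y³: no divisor's leading term divides it; move -11/12y³ to the remainder.
  leading term y: no divisor's leading term divides it; move ⅔y to the remainder.
  leading term 1: no divisor's leading term divides it; move 11/16 to the remainder.
  remainder 11/16x - y⁴ - 11/12y³ + ⅔y + 11/16 ≠ 0; add k_4 = 11/16x - y⁴ - 11/12y³ + ⅔y + 11/16 to the basis.

S(h_1,k_4): lcm = xy². S = ⅛x + 16/11y⁶ + 4/3y⁵ - 25/22y³ - y² - 1/12y + ⅛.
  leading term x: subtract (2/11)·k_4 from ⅛x + 16/11y⁶ + 4/3y⁵ - 25/22y³ - y² - 1/12y + ⅛ → 16/11y⁶ + 4/3y⁵ + 2/11y⁴ - 32/33y³ - y² - 9/44y
  leading term y⁶: no divisor's leading term divides it; move 16/11y⁶ to the remainder.
  leading term y⁵: no divisor's leading term divides it; move 4/3y⁵ to the remainder.
  leading term y⁴: no divisor's leading term divides it; move 2/11y⁴ to the remainder.
  leading term y³: no divisor's leading term divides it; move -32/33y³ to the remainder.
  leading term y²: no divisor's leading term divides it; move -y² to the remainder.
  leading term y: no divisor's leading term divides it; move -9/44y to the remainder.
  remainder 16/11y⁶ + 4/3y⁵ + 2/11y⁴ - 32/33y³ - y² - 9/44y ≠ 0; add k_5 = 16/11y⁶ + 4/3y⁵ + 2/11y⁴ - 32/33y³ - y² - 9/44y to the basis.

S(k_3,k_4): lcm = xy. S = -¾x + 16/11y⁵ + 4/3y⁴ + y³ - 32/33y² - y - ¾.
  leading term x: subtract (-12/11)·k_4 from -¾x + 16/11y⁵ + 4/3y⁴ + y³ - 32/33y² - y - ¾ → 16/11y⁵ + 8/33y⁴ - 32/33y² - 3/11y
  leading term y⁵: no divisor's leading term divides it; move 16/11y⁵ to the remainder.
  leading term y⁴: no divisor's leading term divides it; move 8/33y⁴ to the remainder.
  leading term y²: no divisor's leading term divides it; move -32/33y² to the remainder.
  leading term y: no divisor's leading term divides it; move -3/11y to the remainder.
  remainder 16/11y⁵ + 8/33y⁴ - 32/33y² - 3/11y ≠ 0; add k_6 = 16/11y⁵ + 8/33y⁴ - 32/33y² - 3/11y to the basis.

The other S-polynomials (S(h_2,k_3), S(h_2,k_4), S(h_1,k_5), S(h_2,k_5), S(k_3,k_5), S(k_4,k_5), S(h_1,k_6), S(h_2,k_6), S(k_3,k_6), S(k_4,k_6), S(k_5,k_6)) all reduce to 0 modulo the current basis, so we have a Gröbner basis.
Inter-reduce: drop elements whose leading term is divisible by another's, tail-reduce, and make monic.
Reduced Gröbner basis: {x - 16/11y⁴ - 4/3y³ + 32/33y + 1, y⁵ + ⅙y⁴ - ⅔y² - 3/16y}.

The two bases agree; hence the ideals are identical.
The choice of monomial ordering does not affect the verdict — as long as both bases are computed under the same ordering, their equality decides ideal equality.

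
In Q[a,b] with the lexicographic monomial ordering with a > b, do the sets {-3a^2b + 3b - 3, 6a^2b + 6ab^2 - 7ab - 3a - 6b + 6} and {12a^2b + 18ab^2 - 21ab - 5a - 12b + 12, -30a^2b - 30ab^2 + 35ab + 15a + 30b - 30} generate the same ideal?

No, the ideals differ.

Equality of ideals is decidable: compute both reduced Gröbner bases (unique for the ordering) and check whether they agree.
Buchberger on the first generating set:
f_1 = -3a^2b + 3b - 3, LT = a^2b.
f_2 = 6a^2b + 6ab^2 - 7ab - 3a - 6b + 6, LT = a^2b.

S(f_1,f_2): lcm = a^2b. S = -ab^2 + 7/6ab + 1/2a.
  leading term ab^2: no divisor's leading term divides it; move -ab^2 to the remainder.
  leading term ab: no divisor's leading term divides it; move 7/6ab to the remainder.
  leading term a: no divisor's leading term divides it; move 1/2a to the remainder.
  remainder -ab^2 + 7/6ab + 1/2a ≠ 0; add g_3 = -ab^2 + 7/6ab + 1/2a to the basis.

S(f_1,g_3): lcm = a^2b^2. S = 7/6a^2b + 1/2a^2 - b^2 + b.
  leading term a^2b: subtract (-7/18)·f_1 from 7/6a^2b + 1/2a^2 - b^2 + b → 1/2a^2 - b^2 + 13/6b - 7/6
  leading term a^2: no divisor's leading term divides it; move 1/2a^2 to the remainder.
  leading term b^2: no divisor's leading term divides it; move -b^2 to the remainder.
  leading term b: no divisor's leading term divides it; move 13/6b to the remainder.
  leading term 1: no divisor's leading term divides it; move -7/6 to the remainder.
  remainder 1/2a^2 - b^2 + 13/6b - 7/6 ≠ 0; add g_4 = 1/2a^2 - b^2 + 13/6b - 7/6 to the basis.

S(f_1,g_4): lcm = a^2b. S = 2b^3 - 13/3b^2 + 4/3b + 1.
  leading term b^3: no divisor's leading term divides it; move 2b^3 to the remainder.
  leading term b^2: no divisor's leading term divides it; move -13/3b^2 to the remainder.
  leading term b: no divisor's leading term divides it; move 4/3b to the remainder.
  leading term 1: no divisor's leading term divides it; move 1 to the remainder.
  remainder 2b^3 - 13/3b^2 + 4/3b + 1 ≠ 0; add g_5 = 2b^3 - 13/3b^2 + 4/3b + 1 to the basis.

The other S-polynomials (S(f_2,g_3), S(f_2,g_4), S(g_3,g_4), S(f_1,g_5), S(f_2,g_5), S(g_3,g_5), S(g_4,g_5)) all reduce to 0 modulo the current basis, so we have a Gröbner basis.
Inter-reduce: drop elements whose leading term is divisible by another's, tail-reduce, and make monic.
Reduced Gröbner basis: {a^2 - 2b^2 + 13/3b - 7/3, ab^2 - 7/6ab - 1/2a, b^3 - 13/6b^2 + 2/3b + 1/2}.

Buchberger on the second generating set:
h_1 = 12a^2b + 18ab^2 - 21ab - 5a - 12b + 12, LT = a^2b.
h_2 = -30a^2b - 30ab^2 + 35ab + 15a + 30b - 30, LT = a^2b.

S(h_1,h_2): lcm = a^2b. S = 1/2ab^2 - 7/12ab + 1/12a.
  leading term ab^2: no divisor's leading term divides it; move 1/2ab^2 to the remainder.
  leading term ab: no divisor's leading term divides it; move -7/12ab to the remainder.
  leading term a: no divisor's leading term divides it; move 1/12a to the remainder.
  remainder 1/2ab^2 - 7/12ab + 1/12a ≠ 0; add k_3 = 1/2ab^2 - 7/12ab + 1/12a to the basis.

S(h_1,k_3): lcm = a^2b^2. S = 7/6a^2b - 1/6a^2 + 3/2ab^3 - 7/4ab^2 - 5/12ab - b^2 + b.
  leading term a^2b: subtract (7/72)·h_1 from 7/6a^2b - 1/6a^2 + 3/2ab^3 - 7/4ab^2 - 5/12ab - b^2 + b → -1/6a^2 + 3/2ab^3 - 7/2ab^2 + 13/8ab + 35/72a - b^2 + 13/6b - 7/6
  leading term a^2: no divisor's leading term divides it; move -1/6a^2 to the remainder.
  leading term ab^3: subtract (3b)·k_3 from 3/2ab^3 - 7/2ab^2 + 13/8ab + 35/72a - b^2 + 13/6b - 7/6 → -7/4ab^2 + 11/8ab + 35/72a - b^2 + 13/6b - 7/6
  leading term ab^2: subtract (-7/2)·k_3 from -7/4ab^2 + 11/8ab + 35/72a - b^2 + 13/6b - 7/6 → -2/3ab + 7/9a - b^2 + 13/6b - 7/6
  leading term ab: no divisor's leading term divides it; move -2/3ab to the remainder.
  leading term a: no divisor's leading term divides it; move 7/9a to the remainder.
  leading term b^2: no divisor's leading term divides it; move -b^2 to the remainder.
  leading term b: no divisor's leading term divides it; move 13/6b to the remainder.
  leading term 1: no divisor's leading term divides it; move -7/6 to the remainder.
  remainder -1/6a^2 - 2/3ab + 7/9a - b^2 + 13/6b - 7/6 ≠ 0; add k_4 = -1/6a^2 - 2/3ab + 7/9a - b^2 + 13/6b - 7/6 to the basis.

S(h_1,k_4): lcm = a^2b. S = -5/2ab^2 + 35/12ab - 5/12a - 6b^3 + 13b^2 - 8b + 1.
  leading term ab^2: subtract (-5)·k_3 from -5/2ab^2 + 35/12ab - 5/12a - 6b^3 + 13b^2 - 8b + 1 → -6b^3 + 13b^2 - 8b + 1
  leading term b^3: no divisor's leading term divides it; move -6b^3 to the remainder.
  leading term b^2: no divisor's leading term divides it; move 13b^2 to the remainder.
  leading term b: no divisor's leading term divides it; move -8b to the remainder.
  leading term 1: no divisor's leading term divides it; move 1 to the remainder.
  remainder -6b^3 + 13b^2 - 8b + 1 ≠ 0; add k_5 = -6b^3 + 13b^2 - 8b + 1 to the basis.

The other S-polynomials (S(h_2,k_3), S(h_2,k_4), S(k_3,k_4), S(h_1,k_5), S(h_2,k_5), S(k_3,k_5), S(k_4,k_5)) all reduce to 0 modulo the current basis, so we have a Gröbner basis.
Inter-reduce: drop elements whose leading term is divisible by another's, tail-reduce, and make monic.
Reduced Gröbner basis: {a^2 + 4ab - 14/3a + 6b^2 - 13b + 7, ab^2 - 7/6ab + 1/6a, b^3 - 13/6b^2 + 4/3b - 1/6}.

The bases are distinct; the ideals are different.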